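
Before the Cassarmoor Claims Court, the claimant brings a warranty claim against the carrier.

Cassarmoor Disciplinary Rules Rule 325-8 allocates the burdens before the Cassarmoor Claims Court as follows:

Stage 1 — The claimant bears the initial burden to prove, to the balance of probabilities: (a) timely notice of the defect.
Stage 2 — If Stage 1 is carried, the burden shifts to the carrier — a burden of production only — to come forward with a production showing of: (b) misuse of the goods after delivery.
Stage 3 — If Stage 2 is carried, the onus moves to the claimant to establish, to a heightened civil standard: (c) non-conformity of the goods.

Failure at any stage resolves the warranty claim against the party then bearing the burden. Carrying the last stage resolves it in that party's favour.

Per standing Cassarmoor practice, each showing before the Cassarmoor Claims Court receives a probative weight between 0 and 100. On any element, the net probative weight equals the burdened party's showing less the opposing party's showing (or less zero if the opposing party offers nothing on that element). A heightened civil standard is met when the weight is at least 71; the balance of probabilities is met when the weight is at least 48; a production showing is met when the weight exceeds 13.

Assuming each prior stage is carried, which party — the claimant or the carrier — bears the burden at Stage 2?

Stage 2's rule assigns the burden to the carrier (to a production showing).

carrier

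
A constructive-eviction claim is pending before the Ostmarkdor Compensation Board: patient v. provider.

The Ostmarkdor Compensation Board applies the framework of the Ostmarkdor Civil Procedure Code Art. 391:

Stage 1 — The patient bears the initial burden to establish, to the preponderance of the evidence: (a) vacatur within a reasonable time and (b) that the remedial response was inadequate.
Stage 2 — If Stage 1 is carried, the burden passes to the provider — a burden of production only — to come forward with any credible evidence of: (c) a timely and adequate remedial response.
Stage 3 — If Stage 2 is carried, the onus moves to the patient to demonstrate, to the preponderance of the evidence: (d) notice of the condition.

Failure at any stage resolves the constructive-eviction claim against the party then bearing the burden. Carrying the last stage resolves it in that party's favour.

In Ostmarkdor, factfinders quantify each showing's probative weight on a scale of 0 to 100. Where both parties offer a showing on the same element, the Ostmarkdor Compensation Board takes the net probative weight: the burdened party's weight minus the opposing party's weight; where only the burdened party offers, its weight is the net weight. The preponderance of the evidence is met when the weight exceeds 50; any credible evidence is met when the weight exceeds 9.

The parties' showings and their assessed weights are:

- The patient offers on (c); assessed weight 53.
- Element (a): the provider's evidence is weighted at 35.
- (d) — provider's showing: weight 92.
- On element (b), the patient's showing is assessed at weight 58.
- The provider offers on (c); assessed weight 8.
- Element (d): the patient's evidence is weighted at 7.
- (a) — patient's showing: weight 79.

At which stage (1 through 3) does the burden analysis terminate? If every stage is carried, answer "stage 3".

stage 1

Stage 1 (patient, the preponderance of the evidence, weight exceeds 50): (a) net 79−35=44 ≤ 50 — fails; (b) 58 > 50 — meets.
  Not every element is met, so the patient fails to carry Stage 1.
The provider prevails.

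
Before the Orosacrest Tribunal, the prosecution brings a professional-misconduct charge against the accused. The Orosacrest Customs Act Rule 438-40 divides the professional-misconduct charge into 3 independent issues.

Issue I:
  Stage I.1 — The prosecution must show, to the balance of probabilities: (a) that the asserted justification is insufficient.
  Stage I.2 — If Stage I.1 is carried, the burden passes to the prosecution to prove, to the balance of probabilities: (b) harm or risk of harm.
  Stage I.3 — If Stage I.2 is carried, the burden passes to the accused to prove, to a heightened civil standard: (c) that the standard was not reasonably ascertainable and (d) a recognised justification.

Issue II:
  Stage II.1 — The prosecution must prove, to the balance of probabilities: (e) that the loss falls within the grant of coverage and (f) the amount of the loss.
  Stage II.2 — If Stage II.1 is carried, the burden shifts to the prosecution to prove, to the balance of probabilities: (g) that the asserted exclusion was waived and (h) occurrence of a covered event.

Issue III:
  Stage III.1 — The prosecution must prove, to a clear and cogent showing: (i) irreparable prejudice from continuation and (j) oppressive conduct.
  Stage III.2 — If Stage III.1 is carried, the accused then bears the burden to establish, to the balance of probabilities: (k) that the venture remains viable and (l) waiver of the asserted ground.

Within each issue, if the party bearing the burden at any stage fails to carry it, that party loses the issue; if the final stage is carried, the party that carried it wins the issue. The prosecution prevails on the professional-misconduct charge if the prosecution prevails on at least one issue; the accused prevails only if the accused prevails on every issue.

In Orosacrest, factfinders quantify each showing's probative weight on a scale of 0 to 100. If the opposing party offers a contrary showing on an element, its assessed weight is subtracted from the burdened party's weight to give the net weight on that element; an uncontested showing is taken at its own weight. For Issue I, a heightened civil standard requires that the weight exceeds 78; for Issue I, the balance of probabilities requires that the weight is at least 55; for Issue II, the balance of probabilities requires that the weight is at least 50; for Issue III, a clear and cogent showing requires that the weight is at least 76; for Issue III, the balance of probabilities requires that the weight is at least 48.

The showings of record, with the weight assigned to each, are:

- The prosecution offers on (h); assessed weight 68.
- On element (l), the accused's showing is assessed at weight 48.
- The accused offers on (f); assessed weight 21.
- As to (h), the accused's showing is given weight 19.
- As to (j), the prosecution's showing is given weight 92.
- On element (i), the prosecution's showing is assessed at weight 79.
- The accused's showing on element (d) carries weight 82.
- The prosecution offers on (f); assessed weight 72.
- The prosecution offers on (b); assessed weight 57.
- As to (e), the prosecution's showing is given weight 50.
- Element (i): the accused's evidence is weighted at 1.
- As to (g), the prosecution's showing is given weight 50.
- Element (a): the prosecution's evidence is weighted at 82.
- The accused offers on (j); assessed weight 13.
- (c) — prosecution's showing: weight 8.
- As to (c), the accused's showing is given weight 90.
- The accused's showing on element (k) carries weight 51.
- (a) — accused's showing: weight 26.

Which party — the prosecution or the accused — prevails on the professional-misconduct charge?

accused

— Issue I —
Stage I.1 (prosecution, the balance of probabilities, weight is at least 55): (a) net 82−26=56 ≥ 55 — meets.
  Stage I.1 carried; the burden remains with the prosecution.
Stage I.2 (prosecution, the balance of probabilities, weight is at least 55): (b) 57 ≥ 55 — meets.
  All elements met. The burden passes to the accused.
Stage I.3 (accused, a heightened civil standard, weight exceeds 78): (c) net 90−8=82 > 78 — meets; (d) 82 > 78 — meets.
  The accused carries the last stage.
All stages carried — the accused prevails on this issue.
— Issue II —
At Stage II.1 the prosecution must meet the balance of probabilities (weight is at least 50): on (e) the weight is 50, ≥ 50, so (e) meets the standard; on (f) the weight is 72 less the opposing 21 gives net 51, which does reach 50, so (f) meets the standard.
  Stage II.1 is satisfied; the prosecution continues to bear the burden.
At Stage II.2 the prosecution must meet the balance of probabilities (weight is at least 50): on (g) the weight is 50, which does reach 50, so (g) meets the standard; on (h) the weight is 68 less the opposing 19 gives net 49, which does not reach 50, so (h) does not meet the standard.
  Not every element is met, so the prosecution fails to carry Stage II.2.
So the accused prevails on this issue.
— Issue III —
At Stage III.1 the prosecution must meet a clear and cogent showing (weight is at least 76): on (i) the weight is 79 less the opposing 1 gives net 78, which does reach 76, so (i) meets the standard; on (j) the weight is 92 less the opposing 13 gives net 79, ≥ 76, so (j) meets the standard.
  Stage III.1 is satisfied; the onus moves to the accused.
At Stage III.2 the accused must meet the balance of probabilities (weight is at least 48): on (k) the weight is 51, which does reach 48, so (k) meets the standard; on (l) the weight is 48, which does reach 48, so (l) meets the standard.
  Stage III.2 carried; the final stage is satisfied.
All stages carried — the accused prevails on this issue.
Per-issue: Issue I → accused; Issue II → accused; Issue III → accused. The prosecution must prevail on at least one issue; overall, the accused prevails.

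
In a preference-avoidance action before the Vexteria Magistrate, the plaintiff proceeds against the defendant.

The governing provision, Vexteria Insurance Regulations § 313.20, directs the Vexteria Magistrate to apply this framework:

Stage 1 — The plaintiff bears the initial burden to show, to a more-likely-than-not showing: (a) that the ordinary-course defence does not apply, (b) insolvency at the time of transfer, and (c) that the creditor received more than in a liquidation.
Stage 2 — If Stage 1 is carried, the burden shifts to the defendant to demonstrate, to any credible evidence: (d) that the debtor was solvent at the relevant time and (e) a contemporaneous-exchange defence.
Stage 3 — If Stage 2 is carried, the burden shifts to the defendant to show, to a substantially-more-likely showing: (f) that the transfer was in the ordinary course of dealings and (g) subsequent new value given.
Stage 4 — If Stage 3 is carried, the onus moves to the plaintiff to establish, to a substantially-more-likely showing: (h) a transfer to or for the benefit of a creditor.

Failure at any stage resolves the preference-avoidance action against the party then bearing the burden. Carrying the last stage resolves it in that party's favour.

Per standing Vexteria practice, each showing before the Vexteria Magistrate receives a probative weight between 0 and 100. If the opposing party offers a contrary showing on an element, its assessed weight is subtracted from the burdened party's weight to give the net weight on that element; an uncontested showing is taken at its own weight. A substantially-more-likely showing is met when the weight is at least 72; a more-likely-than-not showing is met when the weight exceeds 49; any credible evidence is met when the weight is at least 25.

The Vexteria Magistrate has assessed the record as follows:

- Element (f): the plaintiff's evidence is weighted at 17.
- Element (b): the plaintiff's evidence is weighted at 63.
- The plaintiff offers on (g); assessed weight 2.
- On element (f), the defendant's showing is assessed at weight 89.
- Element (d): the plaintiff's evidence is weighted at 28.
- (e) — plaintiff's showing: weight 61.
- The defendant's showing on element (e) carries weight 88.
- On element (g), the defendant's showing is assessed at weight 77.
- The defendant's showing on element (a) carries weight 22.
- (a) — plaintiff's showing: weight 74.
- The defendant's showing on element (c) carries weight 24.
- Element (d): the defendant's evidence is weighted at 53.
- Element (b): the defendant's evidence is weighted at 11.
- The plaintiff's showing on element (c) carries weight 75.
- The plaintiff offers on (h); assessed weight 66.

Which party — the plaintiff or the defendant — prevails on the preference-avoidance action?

defendant

Stage 1 (plaintiff, a more-likely-than-not showing, weight exceeds 49): (a) net 74−22=52 > 49 — meets; (b) net 63−11=52 > 49 — meets; (c) net 75−24=51 > 49 — meets.
  The plaintiff carries Stage 1; the defendant now bears the burden.
Stage 2 (defendant, any credible evidence, weight is at least 25): (d) net 53−28=25 ≥ 25 — meets; (e) net 88−61=27 ≥ 25 — meets.
  All elements met. The defendant retains the burden for Stage 3.
Stage 3 (defendant, a substantially-more-likely showing, weight is at least 72): (f) net 89−17=72 ≥ 72 — meets; (g) net 77−2=75 ≥ 72 — meets.
  Stage 3 carried; the burden shifts to the plaintiff.
Stage 4 (plaintiff, a substantially-more-likely showing, weight is at least 72): (h) 66 < 72 — fails.
  Stage 4 not carried; the plaintiff fails its burden.
The analysis ends at Stage 4; the defendant prevails.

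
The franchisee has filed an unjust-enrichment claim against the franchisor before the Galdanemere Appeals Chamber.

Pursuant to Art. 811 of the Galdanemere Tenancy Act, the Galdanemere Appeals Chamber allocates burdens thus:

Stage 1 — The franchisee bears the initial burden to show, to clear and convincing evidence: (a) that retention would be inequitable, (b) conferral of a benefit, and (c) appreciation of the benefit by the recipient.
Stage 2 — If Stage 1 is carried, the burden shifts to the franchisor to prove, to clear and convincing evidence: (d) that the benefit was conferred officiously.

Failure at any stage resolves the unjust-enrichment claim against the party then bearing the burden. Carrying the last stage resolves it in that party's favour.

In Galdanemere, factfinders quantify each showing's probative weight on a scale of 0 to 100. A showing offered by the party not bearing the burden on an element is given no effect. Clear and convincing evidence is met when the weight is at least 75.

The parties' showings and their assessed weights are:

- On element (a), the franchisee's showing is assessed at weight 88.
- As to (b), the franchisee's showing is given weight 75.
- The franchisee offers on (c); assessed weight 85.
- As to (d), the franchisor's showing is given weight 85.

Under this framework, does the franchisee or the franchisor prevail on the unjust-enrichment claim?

Stage 1 (franchisee, clear and convincing evidence, weight is at least 75): (a) 88 ≥ 75 — meets; (b) 75 ≥ 75 — meets; (c) 85 ≥ 75 — meets.
  The franchisee carries Stage 1; the franchisor now bears the burden.
Stage 2 (franchisor, clear and convincing evidence, weight is at least 75): (d) 85 ≥ 75 — meets.
  The franchisor carries the last stage.
With every stage satisfied, the franchisor prevails.

franchisor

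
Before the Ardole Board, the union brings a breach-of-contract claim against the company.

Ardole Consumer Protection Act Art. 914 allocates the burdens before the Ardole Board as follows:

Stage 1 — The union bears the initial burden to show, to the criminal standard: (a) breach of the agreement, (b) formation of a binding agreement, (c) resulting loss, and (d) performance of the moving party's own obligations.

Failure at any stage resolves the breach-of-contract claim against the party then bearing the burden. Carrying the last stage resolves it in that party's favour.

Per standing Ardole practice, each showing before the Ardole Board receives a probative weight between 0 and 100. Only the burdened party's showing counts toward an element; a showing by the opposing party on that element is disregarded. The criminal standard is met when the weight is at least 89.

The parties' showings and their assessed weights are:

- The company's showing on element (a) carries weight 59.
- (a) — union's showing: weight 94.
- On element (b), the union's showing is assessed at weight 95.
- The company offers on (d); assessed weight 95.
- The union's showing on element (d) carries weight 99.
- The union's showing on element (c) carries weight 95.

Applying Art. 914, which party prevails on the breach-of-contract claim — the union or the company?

Stage 1 (union, the criminal standard, weight is at least 89): (a) 94 (company's 59 disregarded) ≥ 89 — meets; (b) 95 ≥ 89 — meets; (c) 95 ≥ 89 — meets; (d) 99 (company's 95 disregarded) ≥ 89 — meets.
  The union carries the last stage.
With every stage satisfied, the union prevails.

union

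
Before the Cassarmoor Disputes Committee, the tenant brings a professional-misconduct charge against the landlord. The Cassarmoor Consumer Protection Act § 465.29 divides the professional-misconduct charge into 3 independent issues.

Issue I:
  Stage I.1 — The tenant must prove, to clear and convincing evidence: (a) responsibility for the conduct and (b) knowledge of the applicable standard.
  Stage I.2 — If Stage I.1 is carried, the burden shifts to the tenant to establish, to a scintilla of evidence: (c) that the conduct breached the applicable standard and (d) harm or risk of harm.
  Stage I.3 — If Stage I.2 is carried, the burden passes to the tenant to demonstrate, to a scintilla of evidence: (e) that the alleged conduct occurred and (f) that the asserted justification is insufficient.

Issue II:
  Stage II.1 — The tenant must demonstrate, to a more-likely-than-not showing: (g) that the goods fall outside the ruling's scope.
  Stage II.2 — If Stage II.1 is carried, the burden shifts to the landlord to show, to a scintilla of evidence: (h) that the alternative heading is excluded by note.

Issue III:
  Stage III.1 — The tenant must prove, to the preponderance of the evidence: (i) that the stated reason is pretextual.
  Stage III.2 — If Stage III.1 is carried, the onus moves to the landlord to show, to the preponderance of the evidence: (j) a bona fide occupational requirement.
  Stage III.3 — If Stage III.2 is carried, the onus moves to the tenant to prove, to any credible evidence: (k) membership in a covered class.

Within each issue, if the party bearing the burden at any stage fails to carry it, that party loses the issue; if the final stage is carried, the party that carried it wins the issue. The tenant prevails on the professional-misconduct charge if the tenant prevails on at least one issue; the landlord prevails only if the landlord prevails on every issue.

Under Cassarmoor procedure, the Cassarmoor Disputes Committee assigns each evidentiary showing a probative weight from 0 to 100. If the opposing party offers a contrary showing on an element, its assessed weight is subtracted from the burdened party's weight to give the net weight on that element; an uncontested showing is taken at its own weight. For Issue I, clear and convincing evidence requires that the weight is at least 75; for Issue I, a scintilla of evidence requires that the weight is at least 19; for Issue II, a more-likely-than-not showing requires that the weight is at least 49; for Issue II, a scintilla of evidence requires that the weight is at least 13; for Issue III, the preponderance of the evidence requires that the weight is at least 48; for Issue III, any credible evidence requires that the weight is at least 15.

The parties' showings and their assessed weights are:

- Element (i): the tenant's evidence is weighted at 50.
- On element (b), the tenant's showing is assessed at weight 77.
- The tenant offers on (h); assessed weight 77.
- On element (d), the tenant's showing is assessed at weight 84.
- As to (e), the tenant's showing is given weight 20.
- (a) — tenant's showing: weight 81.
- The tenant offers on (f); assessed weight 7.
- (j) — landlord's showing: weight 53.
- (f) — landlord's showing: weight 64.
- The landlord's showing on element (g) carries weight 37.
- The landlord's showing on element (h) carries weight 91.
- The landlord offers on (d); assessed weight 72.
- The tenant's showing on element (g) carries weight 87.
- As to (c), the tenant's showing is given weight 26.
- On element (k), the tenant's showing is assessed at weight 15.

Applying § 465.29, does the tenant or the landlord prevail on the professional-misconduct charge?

— Issue I —
At Stage I.1 the tenant must meet clear and convincing evidence (weight is at least 75): on (a) the weight is 81, which does reach 75, so (a) meets the standard; on (b) the weight is 77, ≥ 75, so (b) meets the standard.
  Stage I.1 carried; the burden remains with the tenant.
At Stage I.2 the tenant must meet a scintilla of evidence (weight is at least 19): on (c) the weight is 26, ≥ 19, so (c) meets the standard; on (d) the weight is 84 less the opposing 72 gives net 12, which does not reach 19, so (d) does not meet the standard.
  Not every element is met, so the tenant fails to carry Stage I.2.
The analysis ends at Stage I.2; the landlord prevails on this issue.
— Issue II —
At Stage II.1 the tenant must meet a more-likely-than-not showing (weight is at least 49): on (g) the weight is 87 less the opposing 37 gives net 50, which does reach 49, so (g) meets the standard.
  Stage II.1 is satisfied; the onus moves to the landlord.
At Stage II.2 the landlord must meet a scintilla of evidence (weight is at least 13): on (h) the weight is 91 less the opposing 77 gives net 14, ≥ 13, so (h) meets the standard.
  The landlord carries the last stage.
All stages carried — the landlord prevails on this issue.
— Issue III —
Stage III.1 — burden on tenant; standard: the preponderance of the evidence (weight is at least 48).
    (i): 50 ≥ 48 [met]
  All elements met. The burden passes to the landlord.
Stage III.2 — burden on landlord; standard: the preponderance of the evidence (weight is at least 48).
    (j): 53 ≥ 48 [met]
  Stage III.2 is satisfied; the onus moves to the tenant.
Stage III.3 — burden on tenant; standard: any credible evidence (weight is at least 15).
    (k): 15 ≥ 15 [met]
  The tenant carries the last stage.
With every stage satisfied, the tenant prevails on this issue.
Per-issue: Issue I → landlord; Issue II → landlord; Issue III → tenant. The tenant must prevail on at least one issue; overall, the tenant prevails.

tenant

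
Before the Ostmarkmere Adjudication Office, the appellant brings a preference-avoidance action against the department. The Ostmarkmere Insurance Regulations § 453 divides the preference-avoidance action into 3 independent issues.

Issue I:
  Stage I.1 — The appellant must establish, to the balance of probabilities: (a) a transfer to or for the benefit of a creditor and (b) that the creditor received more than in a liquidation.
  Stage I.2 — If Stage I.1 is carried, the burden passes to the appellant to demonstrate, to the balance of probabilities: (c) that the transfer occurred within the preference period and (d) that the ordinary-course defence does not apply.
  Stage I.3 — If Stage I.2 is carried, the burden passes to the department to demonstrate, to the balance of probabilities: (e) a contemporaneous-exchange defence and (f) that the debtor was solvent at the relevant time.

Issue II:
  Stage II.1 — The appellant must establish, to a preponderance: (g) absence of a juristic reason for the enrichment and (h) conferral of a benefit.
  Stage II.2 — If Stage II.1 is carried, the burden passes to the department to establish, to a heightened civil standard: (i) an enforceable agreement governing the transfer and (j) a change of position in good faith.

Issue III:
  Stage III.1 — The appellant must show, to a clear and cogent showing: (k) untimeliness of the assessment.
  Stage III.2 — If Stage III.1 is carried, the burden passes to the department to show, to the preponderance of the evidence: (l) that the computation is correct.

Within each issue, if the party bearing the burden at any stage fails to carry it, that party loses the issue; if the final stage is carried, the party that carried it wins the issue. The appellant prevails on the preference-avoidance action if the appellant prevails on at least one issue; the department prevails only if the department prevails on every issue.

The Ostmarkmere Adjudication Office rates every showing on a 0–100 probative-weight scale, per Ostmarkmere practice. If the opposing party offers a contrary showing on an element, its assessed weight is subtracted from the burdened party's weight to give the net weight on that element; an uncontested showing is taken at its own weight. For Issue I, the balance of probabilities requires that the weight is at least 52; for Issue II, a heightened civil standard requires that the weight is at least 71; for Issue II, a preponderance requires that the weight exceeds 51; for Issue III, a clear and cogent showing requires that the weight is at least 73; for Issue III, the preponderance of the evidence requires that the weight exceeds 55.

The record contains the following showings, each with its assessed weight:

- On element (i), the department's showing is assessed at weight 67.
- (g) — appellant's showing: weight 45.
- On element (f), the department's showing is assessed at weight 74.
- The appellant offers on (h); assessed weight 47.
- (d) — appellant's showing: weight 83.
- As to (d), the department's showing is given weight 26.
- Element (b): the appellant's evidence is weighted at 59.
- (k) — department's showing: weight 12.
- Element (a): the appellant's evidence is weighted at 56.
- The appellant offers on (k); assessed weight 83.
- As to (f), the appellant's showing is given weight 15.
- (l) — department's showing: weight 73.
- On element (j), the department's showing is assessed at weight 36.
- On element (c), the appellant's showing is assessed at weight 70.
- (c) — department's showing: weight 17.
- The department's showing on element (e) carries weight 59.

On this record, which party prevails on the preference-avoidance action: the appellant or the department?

— Issue I —
At Stage I.1 the appellant must meet the balance of probabilities (weight is at least 52): on (a) the weight is 56, ≥ 52, so (a) meets the standard; on (b) the weight is 59, which does reach 52, so (b) meets the standard.
  Stage I.1 carried; the burden remains with the appellant.
At Stage I.2 the appellant must meet the balance of probabilities (weight is at least 52): on (c) the weight is 70 less the opposing 17 gives net 53, ≥ 52, so (c) meets the standard; on (d) the weight is 83 less the opposing 26 gives net 57, ≥ 52, so (d) meets the standard.
  All elements met. The burden passes to the department.
At Stage I.3 the department must meet the balance of probabilities (weight is at least 52): on (e) the weight is 59, which does reach 52, so (e) meets the standard; on (f) the weight is 74 less the opposing 15 gives net 59, ≥ 52, so (f) meets the standard.
  All elements met at the final stage.
All stages carried — the department prevails on this issue.
— Issue II —
Stage II.1 (appellant, a preponderance, weight exceeds 51): (g) 45 ≤ 51 — fails; (h) 47 ≤ 51 — fails.
  The appellant does not carry Stage II.1.
The analysis ends at Stage II.1; the department prevails on this issue.
— Issue III —
At Stage III.1 the appellant must meet a clear and cogent showing (weight is at least 73): on (k) the weight is 83 less the opposing 12 gives net 71, < 73, so (k) does not meet the standard.
  The appellant does not carry Stage III.1.
The analysis ends at Stage III.1; the department prevails on this issue.
Per-issue: Issue I → department; Issue II → department; Issue III → department. The appellant must prevail on at least one issue; overall, the department prevails.

department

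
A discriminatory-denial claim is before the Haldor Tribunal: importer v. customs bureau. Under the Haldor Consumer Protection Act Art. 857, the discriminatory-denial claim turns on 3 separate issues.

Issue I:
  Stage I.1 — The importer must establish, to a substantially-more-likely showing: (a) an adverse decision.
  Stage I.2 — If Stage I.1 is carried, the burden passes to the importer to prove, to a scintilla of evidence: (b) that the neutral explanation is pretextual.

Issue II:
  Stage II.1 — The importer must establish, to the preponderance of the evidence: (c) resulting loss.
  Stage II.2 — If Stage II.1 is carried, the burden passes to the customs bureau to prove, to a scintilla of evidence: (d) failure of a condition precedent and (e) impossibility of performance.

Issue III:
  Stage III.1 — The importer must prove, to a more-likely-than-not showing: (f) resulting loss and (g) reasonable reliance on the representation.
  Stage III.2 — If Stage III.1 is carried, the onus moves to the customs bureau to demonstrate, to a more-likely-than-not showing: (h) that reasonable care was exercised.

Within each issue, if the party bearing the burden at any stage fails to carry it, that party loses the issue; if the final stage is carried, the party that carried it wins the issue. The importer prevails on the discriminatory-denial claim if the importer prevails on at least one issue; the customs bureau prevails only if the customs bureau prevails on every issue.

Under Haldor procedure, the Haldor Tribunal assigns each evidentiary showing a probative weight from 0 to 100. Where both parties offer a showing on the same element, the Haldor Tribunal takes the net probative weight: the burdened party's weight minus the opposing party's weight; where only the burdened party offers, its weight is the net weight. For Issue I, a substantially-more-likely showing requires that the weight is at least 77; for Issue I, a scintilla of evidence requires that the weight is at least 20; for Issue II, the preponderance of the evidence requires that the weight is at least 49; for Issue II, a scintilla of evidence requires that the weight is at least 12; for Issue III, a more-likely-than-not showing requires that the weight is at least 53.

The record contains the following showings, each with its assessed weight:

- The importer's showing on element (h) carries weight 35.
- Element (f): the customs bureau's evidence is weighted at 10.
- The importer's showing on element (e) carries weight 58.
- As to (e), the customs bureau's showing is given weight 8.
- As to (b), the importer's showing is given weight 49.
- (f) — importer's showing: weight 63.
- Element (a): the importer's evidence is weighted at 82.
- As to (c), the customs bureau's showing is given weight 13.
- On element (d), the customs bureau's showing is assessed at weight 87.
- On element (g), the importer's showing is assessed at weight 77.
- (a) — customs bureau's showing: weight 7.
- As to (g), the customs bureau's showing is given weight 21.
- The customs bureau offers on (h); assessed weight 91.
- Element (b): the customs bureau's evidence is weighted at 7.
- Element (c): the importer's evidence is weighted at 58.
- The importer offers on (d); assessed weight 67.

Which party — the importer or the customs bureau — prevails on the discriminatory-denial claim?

— Issue I —
Stage I.1 — burden on importer; standard: a substantially-more-likely showing (weight is at least 77).
    (a): 82 − 7 = 75 < 77 [not met]
  Stage I.1 not carried; the importer fails its burden.
The analysis ends at Stage I.1; the customs bureau prevails on this issue.
— Issue II —
At Stage II.1 the importer must meet the preponderance of the evidence (weight is at least 49): on (c) the weight is 58 less the opposing 13 gives net 45, which does not reach 49, so (c) does not meet the standard.
  The importer does not carry Stage II.1.
The customs bureau prevails on this issue.
— Issue III —
Stage III.1 — burden on importer; standard: a more-likely-than-not showing (weight is at least 53).
    (f): 63 − 10 = 53 ≥ 53 [met]
    (g): 77 − 21 = 56 ≥ 53 [met]
  The importer carries Stage III.1; the customs bureau now bears the burden.
Stage III.2 — burden on customs bureau; standard: a more-likely-than-not showing (weight is at least 53).
    (h): 91 − 35 = 56 ≥ 53 [met]
  The customs bureau carries the last stage.
All stages carried — the customs bureau prevails on this issue.
Per-issue: Issue I → customs bureau; Issue II → customs bureau; Issue III → customs bureau. The importer must prevail on at least one issue; overall, the customs bureau prevails.

customs bureau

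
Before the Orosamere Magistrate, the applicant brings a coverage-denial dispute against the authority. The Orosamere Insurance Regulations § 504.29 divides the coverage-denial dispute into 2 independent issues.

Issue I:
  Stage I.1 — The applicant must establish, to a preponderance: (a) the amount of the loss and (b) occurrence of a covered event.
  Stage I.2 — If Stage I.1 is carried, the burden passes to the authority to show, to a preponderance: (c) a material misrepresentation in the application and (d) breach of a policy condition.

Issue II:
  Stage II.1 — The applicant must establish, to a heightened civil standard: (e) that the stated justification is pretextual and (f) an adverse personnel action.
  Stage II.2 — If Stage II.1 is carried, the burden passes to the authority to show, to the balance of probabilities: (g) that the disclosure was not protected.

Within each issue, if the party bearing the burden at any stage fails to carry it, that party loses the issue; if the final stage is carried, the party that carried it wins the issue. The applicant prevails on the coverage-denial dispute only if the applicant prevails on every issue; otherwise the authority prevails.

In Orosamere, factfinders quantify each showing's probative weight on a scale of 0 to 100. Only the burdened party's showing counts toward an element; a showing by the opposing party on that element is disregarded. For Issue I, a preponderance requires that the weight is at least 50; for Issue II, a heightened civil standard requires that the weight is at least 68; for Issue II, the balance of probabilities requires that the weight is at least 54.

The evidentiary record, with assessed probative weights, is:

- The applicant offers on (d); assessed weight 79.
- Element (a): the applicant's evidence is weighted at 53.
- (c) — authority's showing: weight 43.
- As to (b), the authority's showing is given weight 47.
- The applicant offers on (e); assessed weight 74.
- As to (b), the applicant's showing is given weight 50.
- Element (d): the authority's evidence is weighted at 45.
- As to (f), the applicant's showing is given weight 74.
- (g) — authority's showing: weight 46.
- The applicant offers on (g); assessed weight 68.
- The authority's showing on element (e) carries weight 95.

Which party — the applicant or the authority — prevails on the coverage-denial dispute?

applicant

— Issue I —
Stage I.1 — burden on applicant; standard: a preponderance (weight is at least 50).
    (a): 53 ≥ 50 [met]
    (b): 50 (authority's 47 disregarded) ≥ 50 [met]
  Stage I.1 carried; the burden shifts to the authority.
Stage I.2 — burden on authority; standard: a preponderance (weight is at least 50).
    (c): 43 < 50 [not met]
    (d): 45 (applicant's 79 disregarded) < 50 [not met]
  The authority does not carry Stage I.2.
The applicant prevails on this issue.
— Issue II —
At Stage II.1 the applicant must meet a heightened civil standard (weight is at least 68): on (e) the weight is 74 (the authority's 95 is given no effect), ≥ 68, so (e) meets the standard; on (f) the weight is 74, ≥ 68, so (f) meets the standard.
  All elements met. The burden passes to the authority.
At Stage II.2 the authority must meet the balance of probabilities (weight is at least 54): on (g) the weight is 46 (the applicant's 68 is given no effect), < 54, so (g) does not meet the standard.
  Not every element is met, so the authority fails to carry Stage II.2.
The analysis ends at Stage II.2; the applicant prevails on this issue.
Per-issue: Issue I → applicant; Issue II → applicant. The applicant must prevail on every issue; overall, the applicant prevails.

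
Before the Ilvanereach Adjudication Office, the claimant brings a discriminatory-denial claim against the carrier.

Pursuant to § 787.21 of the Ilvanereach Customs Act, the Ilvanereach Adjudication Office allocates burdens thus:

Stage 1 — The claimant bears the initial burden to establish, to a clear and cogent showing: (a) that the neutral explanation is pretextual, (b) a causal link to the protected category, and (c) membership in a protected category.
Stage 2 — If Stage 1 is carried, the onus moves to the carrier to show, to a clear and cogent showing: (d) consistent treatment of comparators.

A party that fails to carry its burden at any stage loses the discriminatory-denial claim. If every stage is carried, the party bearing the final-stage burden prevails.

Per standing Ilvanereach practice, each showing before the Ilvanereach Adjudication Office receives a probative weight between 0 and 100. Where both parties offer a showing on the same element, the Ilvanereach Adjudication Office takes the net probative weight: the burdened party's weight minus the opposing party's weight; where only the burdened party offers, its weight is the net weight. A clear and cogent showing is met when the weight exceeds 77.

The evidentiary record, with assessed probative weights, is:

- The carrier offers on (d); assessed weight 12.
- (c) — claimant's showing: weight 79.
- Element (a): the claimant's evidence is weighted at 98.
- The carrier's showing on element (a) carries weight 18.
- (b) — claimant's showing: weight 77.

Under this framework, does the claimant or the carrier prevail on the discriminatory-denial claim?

At Stage 1 the claimant must meet a clear and cogent showing (weight exceeds 77): on (a) the weight is 98 less the opposing 18 gives net 80, which does exceed 77, so (a) meets the standard; on (b) the weight is 77, which does not exceed 77, so (b) does not meet the standard; on (c) the weight is 79, which does exceed 77, so (c) meets the standard.
  The claimant does not carry Stage 1.
The analysis ends at Stage 1; the carrier prevails.

carrier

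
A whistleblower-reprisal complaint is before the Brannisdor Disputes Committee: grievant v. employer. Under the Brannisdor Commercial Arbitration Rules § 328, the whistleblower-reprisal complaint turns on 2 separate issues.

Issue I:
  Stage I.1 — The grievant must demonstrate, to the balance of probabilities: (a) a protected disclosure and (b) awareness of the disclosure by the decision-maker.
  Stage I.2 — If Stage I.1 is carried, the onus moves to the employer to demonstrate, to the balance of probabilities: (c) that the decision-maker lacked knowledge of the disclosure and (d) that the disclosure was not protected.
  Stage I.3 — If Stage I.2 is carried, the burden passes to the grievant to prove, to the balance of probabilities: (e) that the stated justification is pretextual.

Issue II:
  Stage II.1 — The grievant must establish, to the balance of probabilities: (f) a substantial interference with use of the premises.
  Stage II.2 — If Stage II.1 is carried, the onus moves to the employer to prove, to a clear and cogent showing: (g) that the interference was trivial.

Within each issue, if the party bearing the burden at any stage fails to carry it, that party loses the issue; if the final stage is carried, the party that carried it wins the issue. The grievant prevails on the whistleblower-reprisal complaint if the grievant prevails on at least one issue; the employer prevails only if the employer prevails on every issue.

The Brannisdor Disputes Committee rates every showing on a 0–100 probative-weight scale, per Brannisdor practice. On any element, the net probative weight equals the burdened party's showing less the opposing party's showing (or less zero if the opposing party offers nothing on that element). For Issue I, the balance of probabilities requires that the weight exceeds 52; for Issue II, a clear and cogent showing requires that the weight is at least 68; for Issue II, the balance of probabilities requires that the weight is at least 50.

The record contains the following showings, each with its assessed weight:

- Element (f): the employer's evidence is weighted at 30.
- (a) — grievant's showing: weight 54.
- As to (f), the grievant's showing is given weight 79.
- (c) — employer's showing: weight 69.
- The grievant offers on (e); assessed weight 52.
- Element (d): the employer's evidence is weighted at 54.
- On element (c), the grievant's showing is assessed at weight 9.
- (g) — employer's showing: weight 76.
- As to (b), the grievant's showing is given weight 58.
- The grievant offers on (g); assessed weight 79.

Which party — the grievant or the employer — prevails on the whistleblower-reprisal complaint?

employer

— Issue I —
At Stage I.1 the grievant must meet the balance of probabilities (weight exceeds 52): on (a) the weight is 54, which does exceed 52, so (a) meets the standard; on (b) the weight is 58, which does exceed 52, so (b) meets the standard.
  Stage I.1 carried; the burden shifts to the employer.
At Stage I.2 the employer must meet the balance of probabilities (weight exceeds 52): on (c) the weight is 69 less the opposing 9 gives net 60, which does exceed 52, so (c) meets the standard; on (d) the weight is 54, which does exceed 52, so (d) meets the standard.
  Stage I.2 carried; the burden shifts to the grievant.
At Stage I.3 the grievant must meet the balance of probabilities (weight exceeds 52): on (e) the weight is 52, ≤ 52, so (e) does not meet the standard.
  Stage I.3 not carried; the grievant fails its burden.
The employer prevails on this issue.
— Issue II —
Stage II.1 — burden on grievant; standard: the balance of probabilities (weight is at least 50).
    (f): 79 − 30 = 49 < 50 [not met]
  Not every element is met, so the grievant fails to carry Stage II.1.
The employer prevails on this issue.
Per-issue: Issue I → employer; Issue II → employer. The grievant must prevail on at least one issue; overall, the employer prevails.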